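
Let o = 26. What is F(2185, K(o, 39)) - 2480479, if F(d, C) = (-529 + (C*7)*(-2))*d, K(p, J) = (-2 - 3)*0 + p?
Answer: -4431684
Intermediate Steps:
K(p, J) = p (K(p, J) = -5*0 + p = 0 + p = p)
F(d, C) = d*(-529 - 14*C) (F(d, C) = (-529 + (7*C)*(-2))*d = (-529 - 14*C)*d = d*(-529 - 14*C))
F(2185, K(o, 39)) - 2480479 = -1*2185*(529 + 14*26) - 2480479 = -1*2185*(529 + 364) - 2480479 = -1*2185*893 - 2480479 = -1951205 - 2480479 = -4431684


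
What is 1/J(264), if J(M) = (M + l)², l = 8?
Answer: 1/73984 ≈ 1.3516e-5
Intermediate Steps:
J(M) = (8 + M)² (J(M) = (M + 8)² = (8 + M)²)
1/J(264) = 1/((8 + 264)²) = 1/(272²) = 1/73984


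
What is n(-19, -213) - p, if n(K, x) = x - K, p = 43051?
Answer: -43245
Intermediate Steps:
n(-19, -213) - p = (-213 - 1*(-19)) - 1*43051 = (-213 + 19) - 43051 = -194 - 43051 = -43245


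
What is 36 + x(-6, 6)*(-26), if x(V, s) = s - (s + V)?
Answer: -120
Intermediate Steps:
x(V, s) = -V (x(V, s) = s - (V + s) = s + (-V - s) = -V)
36 + x(-6, 6)*(-26) = 36 - 1*(-6)*(-26) = 36 + 6*(-26) = 36 - 156 = -120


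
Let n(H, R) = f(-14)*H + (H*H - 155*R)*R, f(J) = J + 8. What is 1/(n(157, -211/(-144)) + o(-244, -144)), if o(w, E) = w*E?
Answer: 20736/1451081245 ≈ 1.4290e-5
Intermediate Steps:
f(J) = 8 + J
o(w, E) = E*w
n(H, R) = -6*H + R*(H² - 155*R) (n(H, R) = (8 - 14)*H + (H*H - 155*R)*R = -6*H + (H² - 155*R)*R = -6*H + R*(H² - 155*R))
1/(n(157, -211/(-144)) + o(-244, -144)) = 1/((-155*(-211/(-144))² - 6*157 - 211/(-144)*157²) - 144*(-244)) = 1/((-155*(-211*(-1/144))² - 942 - 211*(-1/144)*24649) + 35136) = 1/((-155*(211/144)² - 942 + (211/144)*24649) + 35136) = 1/((-155*44521/20736 - 942 + 5200939/144) + 35136) = 1/((-6900755/20736 - 942 + 5200939/144) + 35136) = 1/(722501149/20736 + 35136) = 1/(1451081245/20736) = 20736/1451081245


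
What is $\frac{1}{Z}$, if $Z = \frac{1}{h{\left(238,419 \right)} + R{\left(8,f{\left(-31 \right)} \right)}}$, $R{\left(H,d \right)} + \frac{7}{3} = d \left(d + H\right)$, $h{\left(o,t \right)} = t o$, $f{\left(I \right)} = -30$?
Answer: $\frac{301139}{3} \approx 1.0038 \cdot 10^{5}$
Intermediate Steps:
$h{\left(o,t \right)} = o t$
$R{\left(H,d \right)} = - \frac{7}{3} + d \left(H + d\right)$ ($R{\left(H,d \right)} = - \frac{7}{3} + d \left(d + H\right) = - \frac{7}{3} + d \left(H + d\right)$)
$Z = \frac{3}{301139}$ ($Z = \frac{1}{238 \cdot 419 + \left(- \frac{7}{3} + \left(-30\right)^{2} + 8 \left(-30\right)\right)} = \frac{1}{99722 - - \frac{1973}{3}} = \frac{1}{99722 + \frac{1973}{3}} = \frac{1}{\frac{301139}{3}} = \frac{3}{301139} \approx 9.9622 \cdot 10^{-6}$)
$\frac{1}{Z} = \frac{1}{\frac{3}{301139}} = \frac{301139}{3}$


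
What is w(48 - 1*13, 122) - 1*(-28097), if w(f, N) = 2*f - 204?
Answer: 27963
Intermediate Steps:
w(f, N) = -204 + 2*f
w(48 - 1*13, 122) - 1*(-28097) = (-204 + 2*(48 - 1*13)) - 1*(-28097) = (-204 + 2*(48 - 13)) + 28097 = (-204 + 2*35) + 28097 = (-204 + 70) + 28097 = -134 + 28097 = 27963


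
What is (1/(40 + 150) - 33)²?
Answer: 39300361/36100 ≈ 1088.7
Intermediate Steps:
(1/(40 + 150) - 33)² = (1/190 - 33)² = (-6269/190)² = 39300361/36100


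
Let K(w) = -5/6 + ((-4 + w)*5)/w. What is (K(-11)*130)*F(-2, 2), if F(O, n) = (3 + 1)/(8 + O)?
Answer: 51350/99 ≈ 518.69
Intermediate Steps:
F(O, n) = 4/(8 + O)
K(w) = -⅚ + (-20 + 5*w)/w (K(w) = -5*⅙ + (-20 + 5*w)/w = -⅚ + (-20 + 5*w)/w)
(K(-11)*130)*F(-2, 2) = ((25/6 - 20/(-11))*130)*(4/(8 - 2)) = ((25/6 - 20*(-1/11))*130)*(4/6) = ((25/6 + 20/11)*130)*(4*(⅙)) = ((395/66)*130)*(⅔) = (25675/33)*(⅔) = 51350/99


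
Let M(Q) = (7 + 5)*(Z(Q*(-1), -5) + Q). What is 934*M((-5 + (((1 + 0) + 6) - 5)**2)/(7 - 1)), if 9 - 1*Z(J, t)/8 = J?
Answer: 790164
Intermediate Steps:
Z(J, t) = 72 - 8*J
M(Q) = 864 + 108*Q (M(Q) = (7 + 5)*((72 - 8*Q*(-1)) + Q) = 12*((72 - (-8)*Q) + Q) = 12*((72 + 8*Q) + Q) = 12*(72 + 9*Q) = 864 + 108*Q)
934*M((-5 + (((1 + 0) + 6) - 5)**2)/(7 - 1)) = 934*(864 + 108*((-5 + (((1 + 0) + 6) - 5)**2)/(7 - 1))) = 934*(864 + 108*((-5 + ((1 + 6) - 5)**2)/6)) = 934*(864 + 108*((-5 + (7 - 5)**2)*(1/6))) = 934*(864 + 108*((-5 + 2**2)*(1/6))) = 934*(864 + 108*((-5 + 4)*(1/6))) = 934*(864 + 108*(-1*1/6)) = 934*(864 + 108*(-1/6)) = 934*(864 - 18) = 934*846 = 790164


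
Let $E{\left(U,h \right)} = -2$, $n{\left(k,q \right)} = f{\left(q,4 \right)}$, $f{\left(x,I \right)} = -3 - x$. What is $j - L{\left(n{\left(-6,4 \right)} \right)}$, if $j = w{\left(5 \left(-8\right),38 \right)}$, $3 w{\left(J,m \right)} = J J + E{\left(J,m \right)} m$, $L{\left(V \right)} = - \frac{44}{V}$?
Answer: $\frac{3512}{7} \approx 501.71$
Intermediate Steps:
$n{\left(k,q \right)} = -3 - q$
$w{\left(J,m \right)} = - \frac{2 m}{3} + \frac{J^{2}}{3}$ ($w{\left(J,m \right)} = \frac{J J - 2 m}{3} = \frac{J^{2} - 2 m}{3} = - \frac{2 m}{3} + \frac{J^{2}}{3}$)
$j = 508$ ($j = \left(- \frac{2}{3}\right) 38 + \frac{\left(5 \left(-8\right)\right)^{2}}{3} = - \frac{76}{3} + \frac{\left(-40\right)^{2}}{3} = - \frac{76}{3} + \frac{1}{3} \cdot 1600 = - \frac{76}{3} + \frac{1600}{3} = 508$)
$j - L{\left(n{\left(-6,4 \right)} \right)} = 508 - - \frac{44}{-3 - 4} = 508 - - \frac{44}{-7} = 508 - \left(-44\right) \left(- \frac{1}{7}\right) = 508 - \frac{44}{7} = \frac{3512}{7}$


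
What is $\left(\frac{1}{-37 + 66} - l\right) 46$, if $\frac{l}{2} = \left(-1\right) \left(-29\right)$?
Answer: $- \frac{77326}{29} \approx -2666.4$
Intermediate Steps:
$l = 58$ ($l = 2 \left(\left(-1\right) \left(-29\right)\right) = 2 \cdot 29 = 58$)
$\left(\frac{1}{-37 + 66} - l\right) 46 = \left(\frac{1}{-37 + 66} - 58\right) 46 = \left(\frac{1}{29} - 58\right) 46 = \left(- \frac{1681}{29}\right) 46 = - \frac{77326}{29}$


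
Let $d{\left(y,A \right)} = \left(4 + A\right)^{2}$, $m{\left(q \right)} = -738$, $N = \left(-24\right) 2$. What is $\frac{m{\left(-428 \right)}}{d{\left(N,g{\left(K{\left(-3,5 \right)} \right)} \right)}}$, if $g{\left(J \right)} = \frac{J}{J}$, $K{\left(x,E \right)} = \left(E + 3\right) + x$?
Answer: $- \frac{738}{25} \approx -29.52$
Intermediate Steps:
$K{\left(x,E \right)} = 3 + E + x$ ($K{\left(x,E \right)} = \left(3 + E\right) + x = 3 + E + x$)
$N = -48$
$g{\left(J \right)} = 1$
$\frac{m{\left(-428 \right)}}{d{\left(N,g{\left(K{\left(-3,5 \right)} \right)} \right)}} = - \frac{738}{\left(4 + 1\right)^{2}} = - \frac{738}{5^{2}} = - \frac{738}{25}$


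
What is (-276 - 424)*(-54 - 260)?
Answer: 219800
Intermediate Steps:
(-276 - 424)*(-54 - 260) = -700*(-314) = 219800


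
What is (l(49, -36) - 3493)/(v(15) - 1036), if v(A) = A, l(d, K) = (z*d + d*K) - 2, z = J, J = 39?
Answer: 3348/1021 ≈ 3.2791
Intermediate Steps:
z = 39
l(d, K) = -2 + 39*d + K*d (l(d, K) = (39*d + d*K) - 2 = (39*d + K*d) - 2 = -2 + 39*d + K*d)
(l(49, -36) - 3493)/(v(15) - 1036) = ((-2 + 39*49 - 36*49) - 3493)/(15 - 1036) = ((-2 + 1911 - 1764) - 3493)/(-1021) = (145 - 3493)*(-1/1021) = -3348*(-1/1021) = 3348/1021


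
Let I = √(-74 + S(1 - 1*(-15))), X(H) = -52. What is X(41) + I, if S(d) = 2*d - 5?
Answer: -52 + I*√47 ≈ -52.0 + 6.8557*I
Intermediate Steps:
S(d) = -5 + 2*d
I = I*√47 (I = √(-74 + (-5 + 2*(1 - 1*(-15)))) = √(-74 + (-5 + 2*(1 + 15))) = √(-74 + (-5 + 2*16)) = √(-74 + (-5 + 32)) = √(-74 + 27) = √(-47) = I*√47 ≈ 6.8557*I)
X(41) + I = -52 + I*√47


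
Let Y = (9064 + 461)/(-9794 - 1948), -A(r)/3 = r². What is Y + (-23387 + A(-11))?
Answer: -92960675/3914 ≈ -23751.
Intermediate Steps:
A(r) = -3*r²
Y = -3175/3914 (Y = 9525/(-11742) = 9525*(-1/11742) = -3175/3914 ≈ -0.81119)
Y + (-23387 + A(-11)) = -3175/3914 + (-23387 - 3*(-11)²) = -3175/3914 + (-23387 - 3*121) = -3175/3914 + (-23387 - 363) = -3175/3914 - 23750 = -92960675/3914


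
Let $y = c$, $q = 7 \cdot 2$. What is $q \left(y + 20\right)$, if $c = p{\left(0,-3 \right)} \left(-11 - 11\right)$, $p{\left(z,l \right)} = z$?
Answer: $280$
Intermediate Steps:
$q = 14$
$c = 0$ ($c = 0 \left(-11 - 11\right) = 0 \left(-22\right) = 0$)
$y = 0$
$q \left(y + 20\right) = 14 \left(0 + 20\right) = 14 \cdot 20 = 280$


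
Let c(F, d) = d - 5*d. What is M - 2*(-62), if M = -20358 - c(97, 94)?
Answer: -19858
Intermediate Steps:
c(F, d) = -4*d
M = -19982 (M = -20358 - (-4)*94 = -20358 - 1*(-376) = -20358 + 376 = -19982)
M - 2*(-62) = -19982 - 2*(-62) = -19982 + 124 = -19858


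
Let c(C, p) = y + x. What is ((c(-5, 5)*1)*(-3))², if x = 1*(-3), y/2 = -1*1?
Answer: 225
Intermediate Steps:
y = -2 (y = 2*(-1*1) = 2*(-1) = -2)
x = -3
c(C, p) = -5 (c(C, p) = -2 - 3 = -5)
((c(-5, 5)*1)*(-3))² = (-5*1*(-3))² = (-5*(-3))² = 15² = 225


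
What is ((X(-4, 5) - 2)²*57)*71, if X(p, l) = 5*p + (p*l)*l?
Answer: 60235548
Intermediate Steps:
X(p, l) = 5*p + p*l² (X(p, l) = 5*p + (l*p)*l = 5*p + p*l²)
((X(-4, 5) - 2)²*57)*71 = ((-4*(5 + 5²) - 2)²*57)*71 = ((-4*(5 + 25) - 2)²*57)*71 = ((-4*30 - 2)²*57)*71 = ((-120 - 2)²*57)*71 = ((-122)²*57)*71 = (14884*57)*71 = 848388*71 = 60235548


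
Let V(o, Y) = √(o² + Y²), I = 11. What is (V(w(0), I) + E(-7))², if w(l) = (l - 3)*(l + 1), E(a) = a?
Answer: (7 - √130)² ≈ 19.375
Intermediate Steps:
w(l) = (1 + l)*(-3 + l) (w(l) = (-3 + l)*(1 + l) = (1 + l)*(-3 + l))
V(o, Y) = √(Y² + o²)
(V(w(0), I) + E(-7))² = (√(11² + (-3 + 0² - 2*0)²) - 7)² = (√(121 + (-3 + 0 + 0)²) - 7)² = (√(121 + (-3)²) - 7)² = (√(121 + 9) - 7)² = (√130 - 7)² = (-7 + √130)²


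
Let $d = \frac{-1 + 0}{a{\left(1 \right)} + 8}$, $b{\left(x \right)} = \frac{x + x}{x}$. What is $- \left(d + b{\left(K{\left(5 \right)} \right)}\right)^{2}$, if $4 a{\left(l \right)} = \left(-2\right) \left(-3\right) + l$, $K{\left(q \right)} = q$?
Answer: $- \frac{5476}{1521} \approx -3.6003$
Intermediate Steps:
$b{\left(x \right)} = 2$ ($b{\left(x \right)} = \frac{2 x}{x} = 2$)
$a{\left(l \right)} = \frac{3}{2} + \frac{l}{4}$ ($a{\left(l \right)} = \frac{\left(-2\right) \left(-3\right) + l}{4} = \frac{6 + l}{4} = \frac{3}{2} + \frac{l}{4}$)
$d = - \frac{4}{39}$ ($d = \frac{-1 + 0}{\left(\frac{3}{2} + \frac{1}{4} \cdot 1\right) + 8} = - \frac{1}{\left(\frac{3}{2} + \frac{1}{4}\right) + 8} = - \frac{1}{\frac{7}{4} + 8} = - \frac{1}{\frac{39}{4}} = \left(-1\right) \frac{4}{39} = - \frac{4}{39} \approx -0.10256$)
$- \left(d + b{\left(K{\left(5 \right)} \right)}\right)^{2} = - \left(- \frac{4}{39} + 2\right)^{2} = - \left(\frac{74}{39}\right)^{2} = \left(-1\right) \frac{5476}{1521} = - \frac{5476}{1521}$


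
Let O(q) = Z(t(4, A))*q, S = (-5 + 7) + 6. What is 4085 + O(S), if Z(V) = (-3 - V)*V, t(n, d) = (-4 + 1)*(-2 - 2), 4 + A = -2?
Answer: 2645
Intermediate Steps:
A = -6 (A = -4 - 2 = -6)
S = 8 (S = 2 + 6 = 8)
t(n, d) = 12 (t(n, d) = -3*(-4) = 12)
Z(V) = V*(-3 - V)
O(q) = -180*q (O(q) = (-1*12*(3 + 12))*q = (-1*12*15)*q = -180*q)
4085 + O(S) = 4085 - 180*8 = 4085 - 1440 = 2645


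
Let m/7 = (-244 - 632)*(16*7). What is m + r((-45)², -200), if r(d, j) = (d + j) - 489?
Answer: -685448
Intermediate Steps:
r(d, j) = -489 + d + j
m = -686784 (m = 7*((-244 - 632)*(16*7)) = 7*(-876*112) = 7*(-98112) = -686784)
m + r((-45)², -200) = -686784 + (-489 + (-45)² - 200) = -686784 + (-489 + 2025 - 200) = -686784 + 1336 = -685448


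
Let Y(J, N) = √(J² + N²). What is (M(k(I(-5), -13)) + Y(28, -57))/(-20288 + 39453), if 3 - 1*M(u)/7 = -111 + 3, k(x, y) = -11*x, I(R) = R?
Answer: 777/19165 + √4033/19165 ≈ 0.043856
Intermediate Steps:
M(u) = 777 (M(u) = 21 - 7*(-111 + 3) = 21 - 7*(-108) = 21 + 756 = 777)
(M(k(I(-5), -13)) + Y(28, -57))/(-20288 + 39453) = (777 + √(28² + (-57)²))/(-20288 + 39453) = (777 + √(784 + 3249))/19165 = (777 + √4033)*(1/19165) = 777/19165 + √4033/19165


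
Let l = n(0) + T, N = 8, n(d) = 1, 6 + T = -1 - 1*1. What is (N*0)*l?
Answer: 0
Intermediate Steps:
T = -8 (T = -6 + (-1 - 1*1) = -6 + (-1 - 1) = -6 - 2 = -8)
l = -7 (l = 1 - 8 = -7)
(N*0)*l = (8*0)*(-7) = 0*(-7) = 0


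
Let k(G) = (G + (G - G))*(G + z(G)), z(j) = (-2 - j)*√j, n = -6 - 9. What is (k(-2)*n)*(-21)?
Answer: 1260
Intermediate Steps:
n = -15
z(j) = √j*(-2 - j)
k(G) = G*(G + √G*(-2 - G)) (k(G) = (G + (G - G))*(G + √G*(-2 - G)) = (G + 0)*(G + √G*(-2 - G)) = G*(G + √G*(-2 - G)))
(k(-2)*n)*(-21) = (-1*(-2)*(-1*(-2) + √(-2)*(2 - 2))*(-15))*(-21) = (-1*(-2)*(2 + (I*√2)*0)*(-15))*(-21) = (-1*(-2)*(2 + 0)*(-15))*(-21) = (-1*(-2)*2*(-15))*(-21) = (4*(-15))*(-21) = -60*(-21) = 1260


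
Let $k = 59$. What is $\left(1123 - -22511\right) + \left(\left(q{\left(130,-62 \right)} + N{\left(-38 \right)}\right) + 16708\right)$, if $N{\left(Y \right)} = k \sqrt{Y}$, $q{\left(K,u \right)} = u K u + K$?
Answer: $540192 + 59 i \sqrt{38} \approx 5.4019 \cdot 10^{5} + 363.7 i$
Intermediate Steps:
$q{\left(K,u \right)} = K + K u^{2}$ ($q{\left(K,u \right)} = K u u + K = K u^{2} + K = K + K u^{2}$)
$N{\left(Y \right)} = 59 \sqrt{Y}$
$\left(1123 - -22511\right) + \left(\left(q{\left(130,-62 \right)} + N{\left(-38 \right)}\right) + 16708\right) = \left(1123 - -22511\right) + \left(\left(130 \left(1 + \left(-62\right)^{2}\right) + 59 \sqrt{-38}\right) + 16708\right) = \left(1123 + 22511\right) + \left(\left(130 \left(1 + 3844\right) + 59 i \sqrt{38}\right) + 16708\right) = 23634 + \left(\left(130 \cdot 3845 + 59 i \sqrt{38}\right) + 16708\right) = 23634 + \left(\left(499850 + 59 i \sqrt{38}\right) + 16708\right) = 23634 + \left(516558 + 59 i \sqrt{38}\right) = 540192 + 59 i \sqrt{38}$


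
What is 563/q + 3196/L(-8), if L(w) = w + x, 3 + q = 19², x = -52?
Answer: -277597/5370 ≈ -51.694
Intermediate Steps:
q = 358 (q = -3 + 19² = -3 + 361 = 358)
L(w) = -52 + w (L(w) = w - 52 = -52 + w)
563/q + 3196/L(-8) = 563/358 + 3196/(-52 - 8) = 563*(1/358) + 3196/(-60) = 563/358 + 3196*(-1/60) = 563/358 - 799/15 = -277597/5370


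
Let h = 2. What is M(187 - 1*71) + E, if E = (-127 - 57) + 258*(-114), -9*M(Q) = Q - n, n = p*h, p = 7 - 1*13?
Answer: -266492/9 ≈ -29610.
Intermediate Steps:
p = -6 (p = 7 - 13 = -6)
n = -12 (n = -6*2 = -12)
M(Q) = -4/3 - Q/9 (M(Q) = -(Q - 1*(-12))/9 = -(Q + 12)/9 = -(12 + Q)/9 = -4/3 - Q/9)
E = -29596 (E = -184 - 29412 = -29596)
M(187 - 1*71) + E = (-4/3 - (187 - 1*71)/9) - 29596 = (-4/3 - (187 - 71)/9) - 29596 = (-4/3 - ⅑*116) - 29596 = (-4/3 - 116/9) - 29596 = -128/9 - 29596 = -266492/9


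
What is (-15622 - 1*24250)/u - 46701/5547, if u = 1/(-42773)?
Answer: 3153367892977/1849 ≈ 1.7054e+9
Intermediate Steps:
u = -1/42773 ≈ -2.3379e-5
(-15622 - 1*24250)/u - 46701/5547 = (-15622 - 1*24250)/(-1/42773) - 46701/5547 = (-15622 - 24250)*(-42773) - 46701*1/5547 = -39872*(-42773) - 15567/1849 = 1705445056 - 15567/1849 = 3153367892977/1849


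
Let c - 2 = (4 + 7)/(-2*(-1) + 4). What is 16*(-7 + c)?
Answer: -152/3 ≈ -50.667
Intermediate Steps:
c = 23/6 (c = 2 + (4 + 7)/(-2*(-1) + 4) = 2 + 11/(2 + 4) = 2 + 11/6 = 23/6 ≈ 3.8333)
16*(-7 + c) = 16*(-7 + 23/6) = 16*(-19/6) = -152/3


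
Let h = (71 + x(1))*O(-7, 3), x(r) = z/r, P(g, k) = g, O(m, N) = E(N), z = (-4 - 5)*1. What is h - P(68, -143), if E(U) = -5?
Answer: -378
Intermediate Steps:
z = -9 (z = -9*1 = -9)
O(m, N) = -5
x(r) = -9/r
h = -310 (h = (71 - 9/1)*(-5) = (71 - 9*1)*(-5) = (71 - 9)*(-5) = 62*(-5) = -310)
h - P(68, -143) = -310 - 1*68 = -310 - 68 = -378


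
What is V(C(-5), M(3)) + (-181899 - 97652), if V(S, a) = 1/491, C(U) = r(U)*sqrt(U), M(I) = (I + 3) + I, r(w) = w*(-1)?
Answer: -137259540/491 ≈ -2.7955e+5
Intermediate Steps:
r(w) = -w
M(I) = 3 + 2*I (M(I) = (3 + I) + I = 3 + 2*I)
C(U) = -U**(3/2) (C(U) = (-U)*sqrt(U) = -U**(3/2))
V(S, a) = 1/491
V(C(-5), M(3)) + (-181899 - 97652) = 1/491 + (-181899 - 97652) = 1/491 - 279551 = -137259540/491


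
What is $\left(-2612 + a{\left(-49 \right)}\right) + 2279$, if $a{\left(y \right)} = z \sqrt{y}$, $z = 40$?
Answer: $-333 + 280 i \approx -333.0 + 280.0 i$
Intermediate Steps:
$a{\left(y \right)} = 40 \sqrt{y}$
$\left(-2612 + a{\left(-49 \right)}\right) + 2279 = \left(-2612 + 40 \sqrt{-49}\right) + 2279 = \left(-2612 + 40 \cdot 7 i\right) + 2279 = \left(-2612 + 280 i\right) + 2279 = -333 + 280 i$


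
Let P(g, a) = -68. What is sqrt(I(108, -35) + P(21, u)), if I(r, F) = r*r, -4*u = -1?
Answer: 2*sqrt(2899) ≈ 107.68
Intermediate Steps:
u = 1/4 (u = -1/4*(-1) = 1/4 ≈ 0.25000)
I(r, F) = r**2
sqrt(I(108, -35) + P(21, u)) = sqrt(108**2 - 68) = sqrt(11664 - 68) = sqrt(11596) = 2*sqrt(2899)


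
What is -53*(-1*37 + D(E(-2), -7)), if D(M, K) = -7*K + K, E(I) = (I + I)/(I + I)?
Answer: -265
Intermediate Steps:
E(I) = 1 (E(I) = (2*I)/((2*I)) = (2*I)*(1/(2*I)) = 1)
D(M, K) = -6*K
-53*(-1*37 + D(E(-2), -7)) = -53*(-1*37 - 6*(-7)) = -53*(-37 + 42) = -53*5 = -265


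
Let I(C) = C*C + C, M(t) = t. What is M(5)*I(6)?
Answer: 210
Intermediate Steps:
I(C) = C + C² (I(C) = C² + C = C + C²)
M(5)*I(6) = 5*(6*(1 + 6)) = 5*(6*7) = 5*42 = 210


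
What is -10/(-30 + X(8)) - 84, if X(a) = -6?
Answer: -1507/18 ≈ -83.722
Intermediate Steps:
-10/(-30 + X(8)) - 84 = -10/(-30 - 6) - 84 = -10/(-36) - 84 = -10*(-1/36) - 84 = 5/18 - 84 = -1507/18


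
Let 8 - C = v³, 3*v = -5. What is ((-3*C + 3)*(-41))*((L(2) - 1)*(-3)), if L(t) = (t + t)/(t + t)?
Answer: 0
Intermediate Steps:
v = -5/3 (v = (⅓)*(-5) = -5/3 ≈ -1.6667)
C = 341/27 (C = 8 - (-5/3)³ = 8 - 1*(-125/27) = 8 + 125/27 = 341/27 ≈ 12.630)
L(t) = 1 (L(t) = (2*t)/((2*t)) = (2*t)*(1/(2*t)) = 1)
((-3*C + 3)*(-41))*((L(2) - 1)*(-3)) = ((-3*341/27 + 3)*(-41))*((1 - 1)*(-3)) = ((-341/9 + 3)*(-41))*(0*(-3)) = -314/9*(-41)*0 = (12874/9)*0 = 0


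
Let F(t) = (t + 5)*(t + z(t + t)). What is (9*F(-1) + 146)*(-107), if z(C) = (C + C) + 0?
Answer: 3638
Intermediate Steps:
z(C) = 2*C (z(C) = 2*C + 0 = 2*C)
F(t) = 5*t*(5 + t) (F(t) = (t + 5)*(t + 2*(t + t)) = (5 + t)*(t + 2*(2*t)) = (5 + t)*(t + 4*t) = (5 + t)*(5*t) = 5*t*(5 + t))
(9*F(-1) + 146)*(-107) = (9*(5*(-1)*(5 - 1)) + 146)*(-107) = (9*(5*(-1)*4) + 146)*(-107) = (9*(-20) + 146)*(-107) = (-180 + 146)*(-107) = -34*(-107) = 3638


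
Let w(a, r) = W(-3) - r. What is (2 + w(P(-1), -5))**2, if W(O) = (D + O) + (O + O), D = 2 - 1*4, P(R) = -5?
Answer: 16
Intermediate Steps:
D = -2 (D = 2 - 4 = -2)
W(O) = -2 + 3*O (W(O) = (-2 + O) + (O + O) = (-2 + O) + 2*O = -2 + 3*O)
w(a, r) = -11 - r (w(a, r) = (-2 + 3*(-3)) - r = (-2 - 9) - r = -11 - r)
(2 + w(P(-1), -5))**2 = (2 + (-11 - 1*(-5)))**2 = (2 + (-11 + 5))**2 = (2 - 6)**2 = (-4)**2 = 16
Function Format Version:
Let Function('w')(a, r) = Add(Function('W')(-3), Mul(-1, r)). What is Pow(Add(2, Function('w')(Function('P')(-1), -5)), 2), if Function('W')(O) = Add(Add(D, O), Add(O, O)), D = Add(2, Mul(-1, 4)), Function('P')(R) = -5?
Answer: 16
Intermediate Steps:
D = -2 (D = Add(2, -4) = -2)
Function('W')(O) = Add(-2, Mul(3, O)) (Function('W')(O) = Add(Add(-2, O), Add(O, O)) = Add(Add(-2, O), Mul(2, O)) = Add(-2, Mul(3, O)))
Function('w')(a, r) = Add(-11, Mul(-1, r)) (Function('w')(a, r) = Add(Add(-2, Mul(3, -3)), Mul(-1, r)) = Add(Add(-2, -9), Mul(-1, r)) = Add(-11, Mul(-1, r)))
Pow(Add(2, Function('w')(Function('P')(-1), -5)), 2) = Pow(Add(2, Add(-11, Mul(-1, -5))), 2) = Pow(Add(2, Add(-11, 5)), 2) = Pow(Add(2, -6), 2) = Pow(-4, 2) = 16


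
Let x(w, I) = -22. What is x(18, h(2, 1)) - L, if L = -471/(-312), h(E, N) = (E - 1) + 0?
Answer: -2445/104 ≈ -23.510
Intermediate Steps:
h(E, N) = -1 + E (h(E, N) = (-1 + E) + 0 = -1 + E)
L = 157/104 (L = -471*(-1/312) = 157/104 ≈ 1.5096)
x(18, h(2, 1)) - L = -22 - 1*157/104 = -22 - 157/104 = -2445/104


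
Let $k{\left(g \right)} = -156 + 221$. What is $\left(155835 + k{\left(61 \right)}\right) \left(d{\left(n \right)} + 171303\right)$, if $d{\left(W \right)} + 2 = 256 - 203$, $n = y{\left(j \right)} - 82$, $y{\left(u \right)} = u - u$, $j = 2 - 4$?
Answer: $26714088600$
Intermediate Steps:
$k{\left(g \right)} = 65$
$j = -2$
$y{\left(u \right)} = 0$
$n = -82$ ($n = 0 - 82 = -82$)
$d{\left(W \right)} = 51$ ($d{\left(W \right)} = -2 + \left(256 - 203\right) = -2 + 53 = 51$)
$\left(155835 + k{\left(61 \right)}\right) \left(d{\left(n \right)} + 171303\right) = \left(155835 + 65\right) \left(51 + 171303\right) = 155900 \cdot 171354 = 26714088600$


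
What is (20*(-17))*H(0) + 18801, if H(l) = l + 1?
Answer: 18461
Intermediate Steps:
H(l) = 1 + l
(20*(-17))*H(0) + 18801 = (20*(-17))*(1 + 0) + 18801 = -340*1 + 18801 = -340 + 18801 = 18461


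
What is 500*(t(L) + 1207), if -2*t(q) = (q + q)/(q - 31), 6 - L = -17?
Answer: 1209875/2 ≈ 6.0494e+5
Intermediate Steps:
L = 23 (L = 6 - 1*(-17) = 6 + 17 = 23)
t(q) = -q/(-31 + q) (t(q) = -(q + q)/(2*(q - 31)) = -2*q/(2*(-31 + q)) = -q/(-31 + q))
500*(t(L) + 1207) = 500*(-1*23/(-31 + 23) + 1207) = 500*(-1*23/(-8) + 1207) = 500*(-1*23*(-1/8) + 1207) = 500*(23/8 + 1207) = 500*(9679/8) = 1209875/2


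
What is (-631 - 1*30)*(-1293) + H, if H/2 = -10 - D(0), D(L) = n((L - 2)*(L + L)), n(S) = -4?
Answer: 854661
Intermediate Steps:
D(L) = -4
H = -12 (H = 2*(-10 - 1*(-4)) = 2*(-10 + 4) = 2*(-6) = -12)
(-631 - 1*30)*(-1293) + H = (-631 - 1*30)*(-1293) - 12 = (-631 - 30)*(-1293) - 12 = -661*(-1293) - 12 = 854673 - 12 = 854661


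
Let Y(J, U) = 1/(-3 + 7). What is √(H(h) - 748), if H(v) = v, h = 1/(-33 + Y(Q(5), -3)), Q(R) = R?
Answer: 6*I*√356582/131 ≈ 27.35*I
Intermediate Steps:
Y(J, U) = ¼ (Y(J, U) = 1/4 = ¼)
h = -4/131 (h = 1/(-33 + ¼) = 1/(-131/4) = -4/131 ≈ -0.030534)
√(H(h) - 748) = √(-4/131 - 748) = √(-97992/131) = 6*I*√356582/131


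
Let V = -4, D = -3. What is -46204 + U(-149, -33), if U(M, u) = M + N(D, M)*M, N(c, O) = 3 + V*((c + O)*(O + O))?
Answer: 26949616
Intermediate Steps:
N(c, O) = 3 - 8*O*(O + c) (N(c, O) = 3 - 4*(c + O)*(O + O) = 3 - 4*(O + c)*2*O = 3 - 8*O*(O + c))
U(M, u) = M + M*(3 - 8*M² + 24*M) (U(M, u) = M + (3 - 8*M² - 8*M*(-3))*M = M + (3 - 8*M² + 24*M)*M = M + M*(3 - 8*M² + 24*M))
-46204 + U(-149, -33) = -46204 + 4*(-149)*(1 - 2*(-149)² + 6*(-149)) = -46204 + 4*(-149)*(1 - 2*22201 - 894) = -46204 + 4*(-149)*(1 - 44402 - 894) = -46204 + 4*(-149)*(-45295) = -46204 + 26995820 = 26949616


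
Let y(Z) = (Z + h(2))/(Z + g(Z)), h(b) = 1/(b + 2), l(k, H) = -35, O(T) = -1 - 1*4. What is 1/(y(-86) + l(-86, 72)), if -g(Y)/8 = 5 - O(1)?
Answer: -664/22897 ≈ -0.028999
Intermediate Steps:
O(T) = -5 (O(T) = -1 - 4 = -5)
g(Y) = -80 (g(Y) = -8*(5 - 1*(-5)) = -8*(5 + 5) = -8*10 = -80)
h(b) = 1/(2 + b)
y(Z) = (¼ + Z)/(-80 + Z) (y(Z) = (Z + 1/(2 + 2))/(Z - 80) = (Z + 1/4)/(-80 + Z) = (Z + ¼)/(-80 + Z) = (¼ + Z)/(-80 + Z))
1/(y(-86) + l(-86, 72)) = 1/((¼ - 86)/(-80 - 86) - 35) = 1/(-343/4/(-166) - 35) = 1/(-1/166*(-343/4) - 35) = 1/(343/664 - 35) = 1/(-22897/664) = -664/22897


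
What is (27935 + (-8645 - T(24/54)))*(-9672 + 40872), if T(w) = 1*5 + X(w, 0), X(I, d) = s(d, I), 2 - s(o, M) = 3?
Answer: 601723200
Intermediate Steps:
s(o, M) = -1 (s(o, M) = 2 - 1*3 = 2 - 3 = -1)
X(I, d) = -1
T(w) = 4 (T(w) = 1*5 - 1 = 5 - 1 = 4)
(27935 + (-8645 - T(24/54)))*(-9672 + 40872) = (27935 + (-8645 - 1*4))*(-9672 + 40872) = (27935 + (-8645 - 4))*31200 = (27935 - 8649)*31200 = 19286*31200 = 601723200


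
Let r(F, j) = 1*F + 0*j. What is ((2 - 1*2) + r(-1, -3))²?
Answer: 1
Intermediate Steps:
r(F, j) = F (r(F, j) = F + 0 = F)
((2 - 1*2) + r(-1, -3))² = ((2 - 1*2) - 1)² = ((2 - 2) - 1)² = (0 - 1)² = (-1)² = 1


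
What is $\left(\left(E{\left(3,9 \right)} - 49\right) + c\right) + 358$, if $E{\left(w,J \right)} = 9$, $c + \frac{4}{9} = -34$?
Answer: $\frac{2552}{9} \approx 283.56$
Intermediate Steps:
$c = - \frac{310}{9}$ ($c = - \frac{4}{9} - 34 = - \frac{310}{9} \approx -34.444$)
$\left(\left(E{\left(3,9 \right)} - 49\right) + c\right) + 358 = \left(\left(9 - 49\right) - \frac{310}{9}\right) + 358 = \left(-40 - \frac{310}{9}\right) + 358 = - \frac{670}{9} + 358 = \frac{2552}{9}$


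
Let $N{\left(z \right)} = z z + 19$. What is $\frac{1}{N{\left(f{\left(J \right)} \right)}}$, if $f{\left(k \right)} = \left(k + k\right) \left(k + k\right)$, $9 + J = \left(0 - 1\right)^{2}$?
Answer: $\frac{1}{65555} \approx 1.5254 \cdot 10^{-5}$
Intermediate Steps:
$J = -8$ ($J = -9 + \left(0 - 1\right)^{2} = -9 + \left(-1\right)^{2} = -9 + 1 = -8$)
$f{\left(k \right)} = 4 k^{2}$ ($f{\left(k \right)} = 2 k 2 k = 4 k^{2}$)
$N{\left(z \right)} = 19 + z^{2}$ ($N{\left(z \right)} = z^{2} + 19 = 19 + z^{2}$)
$\frac{1}{N{\left(f{\left(J \right)} \right)}} = \frac{1}{19 + \left(4 \left(-8\right)^{2}\right)^{2}} = \frac{1}{19 + \left(4 \cdot 64\right)^{2}} = \frac{1}{19 + 256^{2}} = \frac{1}{19 + 65536} = \frac{1}{65555}$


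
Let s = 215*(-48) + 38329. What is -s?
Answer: -28009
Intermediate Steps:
s = 28009 (s = -10320 + 38329 = 28009)
-s = -1*28009 = -28009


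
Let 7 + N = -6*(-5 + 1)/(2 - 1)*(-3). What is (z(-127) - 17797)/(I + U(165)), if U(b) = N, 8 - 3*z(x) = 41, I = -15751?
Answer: 8904/7915 ≈ 1.1250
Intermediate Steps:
z(x) = -11 (z(x) = 8/3 - ⅓*41 = 8/3 - 41/3 = -11)
N = -79 (N = -7 - 6*(-5 + 1)/(2 - 1)*(-3) = -7 - (-24)/1*(-3) = -7 - (-24)*(-3) = -7 - 6*(-4)*(-3) = -7 + 24*(-3) = -7 - 72 = -79)
U(b) = -79
(z(-127) - 17797)/(I + U(165)) = (-11 - 17797)/(-15751 - 79) = -17808/(-15830) = -17808*(-1/15830) = 8904/7915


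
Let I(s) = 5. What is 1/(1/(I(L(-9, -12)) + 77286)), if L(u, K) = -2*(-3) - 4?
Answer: 77291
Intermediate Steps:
L(u, K) = 2 (L(u, K) = 6 - 4 = 2)
1/(1/(I(L(-9, -12)) + 77286)) = 1/(1/(5 + 77286)) = 1/(1/77291) = 77291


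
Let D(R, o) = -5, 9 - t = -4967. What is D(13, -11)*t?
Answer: -24880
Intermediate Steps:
t = 4976 (t = 9 - 1*(-4967) = 9 + 4967 = 4976)
D(13, -11)*t = -5*4976 = -24880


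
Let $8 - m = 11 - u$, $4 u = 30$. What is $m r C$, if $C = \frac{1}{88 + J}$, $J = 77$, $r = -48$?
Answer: $- \frac{72}{55} \approx -1.3091$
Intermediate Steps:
$u = \frac{15}{2}$ ($u = \frac{1}{4} \cdot 30 = \frac{15}{2} \approx 7.5$)
$m = \frac{9}{2}$ ($m = 8 - \left(11 - \frac{15}{2}\right) = 8 - \frac{7}{2} = \frac{9}{2} \approx 4.5$)
$C = \frac{1}{165}$ ($C = \frac{1}{88 + 77} = \frac{1}{165} \approx 0.0060606$)
$m r C = \frac{9}{2} \left(-48\right) \frac{1}{165} = \left(-216\right) \frac{1}{165} = - \frac{72}{55}$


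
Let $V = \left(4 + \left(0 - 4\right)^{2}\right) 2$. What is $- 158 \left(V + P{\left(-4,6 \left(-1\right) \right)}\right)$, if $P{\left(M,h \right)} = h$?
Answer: $-5372$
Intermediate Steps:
$V = 40$ ($V = \left(4 + \left(-4\right)^{2}\right) 2 = \left(4 + 16\right) 2 = 20 \cdot 2 = 40$)
$- 158 \left(V + P{\left(-4,6 \left(-1\right) \right)}\right) = - 158 \left(40 + 6 \left(-1\right)\right) = - 158 \left(40 - 6\right) = \left(-158\right) 34 = -5372$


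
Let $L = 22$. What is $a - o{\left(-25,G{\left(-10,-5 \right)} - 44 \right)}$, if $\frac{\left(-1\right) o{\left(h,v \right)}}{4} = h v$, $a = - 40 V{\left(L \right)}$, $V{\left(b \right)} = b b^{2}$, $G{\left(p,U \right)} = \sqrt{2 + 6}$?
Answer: $-421520 - 200 \sqrt{2} \approx -4.218 \cdot 10^{5}$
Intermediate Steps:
$G{\left(p,U \right)} = 2 \sqrt{2}$ ($G{\left(p,U \right)} = \sqrt{8} = 2 \sqrt{2}$)
$V{\left(b \right)} = b^{3}$
$a = -425920$ ($a = - 40 \cdot 22^{3} = \left(-40\right) 10648 = -425920$)
$o{\left(h,v \right)} = - 4 h v$
$a - o{\left(-25,G{\left(-10,-5 \right)} - 44 \right)} = -425920 - \left(-4\right) \left(-25\right) \left(2 \sqrt{2} - 44\right) = -425920 - \left(-4\right) \left(-25\right) \left(-44 + 2 \sqrt{2}\right) = -425920 - \left(-4400 + 200 \sqrt{2}\right) = -425920 + \left(4400 - 200 \sqrt{2}\right) = -421520 - 200 \sqrt{2}$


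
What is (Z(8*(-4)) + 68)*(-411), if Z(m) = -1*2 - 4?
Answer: -25482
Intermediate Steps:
Z(m) = -6 (Z(m) = -2 - 4 = -6)
(Z(8*(-4)) + 68)*(-411) = (-6 + 68)*(-411) = 62*(-411) = -25482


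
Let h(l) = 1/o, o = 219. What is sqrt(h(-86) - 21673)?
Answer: I*sqrt(1039458534)/219 ≈ 147.22*I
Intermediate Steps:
h(l) = 1/219
sqrt(h(-86) - 21673) = sqrt(1/219 - 21673) = sqrt(-4746386/219) = I*sqrt(1039458534)/219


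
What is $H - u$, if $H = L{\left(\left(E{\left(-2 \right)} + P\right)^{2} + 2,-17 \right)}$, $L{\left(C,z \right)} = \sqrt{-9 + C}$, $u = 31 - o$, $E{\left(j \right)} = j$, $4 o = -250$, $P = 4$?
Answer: $- \frac{187}{2} + i \sqrt{3} \approx -93.5 + 1.732 i$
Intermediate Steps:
$o = - \frac{125}{2}$ ($o = \frac{1}{4} \left(-250\right) = - \frac{125}{2} \approx -62.5$)
$u = \frac{187}{2}$ ($u = 31 - - \frac{125}{2} = 31 + \frac{125}{2} = \frac{187}{2} \approx 93.5$)
$H = i \sqrt{3}$ ($H = \sqrt{-9 + \left(\left(-2 + 4\right)^{2} + 2\right)} = \sqrt{-9 + \left(2^{2} + 2\right)} = \sqrt{-9 + \left(4 + 2\right)} = \sqrt{-9 + 6} = \sqrt{-3} = i \sqrt{3} \approx 1.732 i$)
$H - u = i \sqrt{3} - \frac{187}{2} = - \frac{187}{2} + i \sqrt{3}$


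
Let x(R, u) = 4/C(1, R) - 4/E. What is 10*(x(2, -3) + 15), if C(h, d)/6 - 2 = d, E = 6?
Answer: 145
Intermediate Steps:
C(h, d) = 12 + 6*d
x(R, u) = -⅔ + 4/(12 + 6*R) (x(R, u) = 4/(12 + 6*R) - 4/6 = 4/(12 + 6*R) - 4*⅙ = 4/(12 + 6*R) - ⅔ = -⅔ + 4/(12 + 6*R))
10*(x(2, -3) + 15) = 10*(2*(-1 - 1*2)/(3*(2 + 2)) + 15) = 10*((⅔)*(-1 - 2)/4 + 15) = 10*((⅔)*(¼)*(-3) + 15) = 10*(-½ + 15) = 10*(29/2) = 145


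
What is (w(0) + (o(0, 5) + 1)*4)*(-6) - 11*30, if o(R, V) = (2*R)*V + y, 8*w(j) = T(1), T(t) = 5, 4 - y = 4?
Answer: -1431/4 ≈ -357.75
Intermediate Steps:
y = 0 (y = 4 - 1*4 = 4 - 4 = 0)
w(j) = 5/8 (w(j) = (⅛)*5 = 5/8)
o(R, V) = 2*R*V (o(R, V) = (2*R)*V + 0 = 2*R*V + 0 = 2*R*V)
(w(0) + (o(0, 5) + 1)*4)*(-6) - 11*30 = (5/8 + (2*0*5 + 1)*4)*(-6) - 11*30 = (5/8 + (0 + 1)*4)*(-6) - 330 = (5/8 + 1*4)*(-6) - 330 = (5/8 + 4)*(-6) - 330 = (37/8)*(-6) - 330 = -111/4 - 330 = -1431/4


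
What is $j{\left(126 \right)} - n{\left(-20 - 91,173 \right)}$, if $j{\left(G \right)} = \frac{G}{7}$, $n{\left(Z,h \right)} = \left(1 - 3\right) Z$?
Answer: $-204$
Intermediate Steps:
$n{\left(Z,h \right)} = - 2 Z$
$j{\left(G \right)} = \frac{G}{7}$ ($j{\left(G \right)} = G \frac{1}{7} = \frac{G}{7}$)
$j{\left(126 \right)} - n{\left(-20 - 91,173 \right)} = \frac{1}{7} \cdot 126 - - 2 \left(-20 - 91\right) = 18 - \left(-2\right) \left(-111\right) = 18 - 222 = -204$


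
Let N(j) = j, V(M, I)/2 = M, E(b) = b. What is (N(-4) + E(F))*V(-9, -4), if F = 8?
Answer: -72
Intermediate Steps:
V(M, I) = 2*M
(N(-4) + E(F))*V(-9, -4) = (-4 + 8)*(2*(-9)) = 4*(-18) = -72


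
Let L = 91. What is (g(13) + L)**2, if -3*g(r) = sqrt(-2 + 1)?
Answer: (273 - I)**2/9 ≈ 8280.9 - 60.667*I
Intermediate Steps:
g(r) = -I/3 (g(r) = -sqrt(-2 + 1)/3 = -I/3)
(g(13) + L)**2 = (-I/3 + 91)**2 = (91 - I/3)**2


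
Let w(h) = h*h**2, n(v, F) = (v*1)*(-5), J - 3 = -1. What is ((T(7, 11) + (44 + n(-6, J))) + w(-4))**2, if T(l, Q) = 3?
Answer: 169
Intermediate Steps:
J = 2 (J = 3 - 1 = 2)
n(v, F) = -5*v (n(v, F) = v*(-5) = -5*v)
w(h) = h**3
((T(7, 11) + (44 + n(-6, J))) + w(-4))**2 = ((3 + (44 - 5*(-6))) + (-4)**3)**2 = ((3 + (44 + 30)) - 64)**2 = ((3 + 74) - 64)**2 = (77 - 64)**2 = 13**2 = 169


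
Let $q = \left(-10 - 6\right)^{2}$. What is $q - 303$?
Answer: $-47$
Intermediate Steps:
$q = 256$ ($q = \left(-16\right)^{2} = 256$)
$q - 303 = 256 - 303 = -47$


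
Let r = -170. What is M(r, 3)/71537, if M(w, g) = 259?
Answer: 259/71537 ≈ 0.0036205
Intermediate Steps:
M(r, 3)/71537 = 259/71537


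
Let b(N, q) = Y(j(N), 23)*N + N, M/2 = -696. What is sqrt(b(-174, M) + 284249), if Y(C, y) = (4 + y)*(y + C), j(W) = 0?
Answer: sqrt(176021) ≈ 419.55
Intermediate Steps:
M = -1392 (M = 2*(-696) = -1392)
Y(C, y) = (4 + y)*(C + y)
b(N, q) = 622*N (b(N, q) = (23**2 + 4*0 + 4*23 + 0*23)*N + N = (529 + 0 + 92 + 0)*N + N = 621*N + N = 622*N)
sqrt(b(-174, M) + 284249) = sqrt(622*(-174) + 284249) = sqrt(-108228 + 284249) = sqrt(176021)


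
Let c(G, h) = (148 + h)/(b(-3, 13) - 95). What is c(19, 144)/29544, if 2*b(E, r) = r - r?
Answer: -73/701670 ≈ -0.00010404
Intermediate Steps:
b(E, r) = 0 (b(E, r) = (r - r)/2 = (½)*0 = 0)
c(G, h) = -148/95 - h/95 (c(G, h) = (148 + h)/(0 - 95) = (148 + h)/(-95) = (148 + h)*(-1/95) = -148/95 - h/95)
c(19, 144)/29544 = (-148/95 - 1/95*144)/29544 = (-148/95 - 144/95)*(1/29544) = -292/95*1/29544 = -73/701670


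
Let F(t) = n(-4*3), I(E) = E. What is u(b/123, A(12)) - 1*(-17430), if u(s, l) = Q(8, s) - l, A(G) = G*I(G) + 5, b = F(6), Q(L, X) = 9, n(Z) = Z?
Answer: 17290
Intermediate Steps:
F(t) = -12 (F(t) = -4*3 = -12)
b = -12
A(G) = 5 + G² (A(G) = G*G + 5 = G² + 5 = 5 + G²)
u(s, l) = 9 - l
u(b/123, A(12)) - 1*(-17430) = (9 - (5 + 12²)) - 1*(-17430) = (9 - (5 + 144)) + 17430 = (9 - 1*149) + 17430 = (9 - 149) + 17430 = -140 + 17430 = 17290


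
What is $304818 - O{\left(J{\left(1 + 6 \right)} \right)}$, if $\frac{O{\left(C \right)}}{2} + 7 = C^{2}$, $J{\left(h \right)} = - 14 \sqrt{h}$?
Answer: $302088$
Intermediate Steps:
$O{\left(C \right)} = -14 + 2 C^{2}$
$304818 - O{\left(J{\left(1 + 6 \right)} \right)} = 304818 - \left(-14 + 2 \left(- 14 \sqrt{1 + 6}\right)^{2}\right) = 304818 - \left(-14 + 2 \left(- 14 \sqrt{7}\right)^{2}\right) = 304818 - \left(-14 + 2 \cdot 1372\right) = 304818 - \left(-14 + 2744\right) = 304818 - 2730 = 302088$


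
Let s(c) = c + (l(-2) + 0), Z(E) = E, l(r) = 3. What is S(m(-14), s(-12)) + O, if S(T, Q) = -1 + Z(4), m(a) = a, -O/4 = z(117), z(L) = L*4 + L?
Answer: -2337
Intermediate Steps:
z(L) = 5*L (z(L) = 4*L + L = 5*L)
O = -2340 (O = -20*117 = -4*585 = -2340)
s(c) = 3 + c (s(c) = c + (3 + 0) = c + 3 = 3 + c)
S(T, Q) = 3 (S(T, Q) = -1 + 4 = 3)
S(m(-14), s(-12)) + O = 3 - 2340 = -2337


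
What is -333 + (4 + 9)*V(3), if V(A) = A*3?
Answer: -216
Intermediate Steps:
V(A) = 3*A
-333 + (4 + 9)*V(3) = -333 + (4 + 9)*(3*3) = -333 + 13*9 = -333 + 117 = -216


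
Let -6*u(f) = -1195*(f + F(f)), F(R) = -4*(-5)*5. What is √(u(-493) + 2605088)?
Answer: √10107262/2 ≈ 1589.6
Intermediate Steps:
F(R) = 100 (F(R) = 20*5 = 100)
u(f) = 59750/3 + 1195*f/6 (u(f) = -(-1195)*(f + 100)/6 = -(-1195)*(100 + f)/6 = -(-119500 - 1195*f)/6 = 59750/3 + 1195*f/6)
√(u(-493) + 2605088) = √((59750/3 + (1195/6)*(-493)) + 2605088) = √((59750/3 - 589135/6) + 2605088) = √(-156545/2 + 2605088) = √(5053631/2) = √10107262/2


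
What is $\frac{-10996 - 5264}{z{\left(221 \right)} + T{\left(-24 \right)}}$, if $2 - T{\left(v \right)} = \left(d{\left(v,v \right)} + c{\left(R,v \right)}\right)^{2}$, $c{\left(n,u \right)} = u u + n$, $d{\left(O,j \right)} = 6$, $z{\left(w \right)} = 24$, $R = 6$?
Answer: $\frac{8130}{172859} \approx 0.047033$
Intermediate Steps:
$c{\left(n,u \right)} = n + u^{2}$ ($c{\left(n,u \right)} = u^{2} + n = n + u^{2}$)
$T{\left(v \right)} = 2 - \left(12 + v^{2}\right)^{2}$ ($T{\left(v \right)} = 2 - \left(6 + \left(6 + v^{2}\right)\right)^{2} = 2 - \left(12 + v^{2}\right)^{2}$)
$\frac{-10996 - 5264}{z{\left(221 \right)} + T{\left(-24 \right)}} = \frac{-10996 - 5264}{24 + \left(2 - \left(12 + \left(-24\right)^{2}\right)^{2}\right)} = - \frac{16260}{24 + \left(2 - \left(12 + 576\right)^{2}\right)} = - \frac{16260}{24 + \left(2 - 588^{2}\right)} = - \frac{16260}{24 + \left(2 - 345744\right)} = - \frac{16260}{24 - 345742} = - \frac{16260}{-345718} = \left(-16260\right) \left(- \frac{1}{345718}\right) = \frac{8130}{172859}$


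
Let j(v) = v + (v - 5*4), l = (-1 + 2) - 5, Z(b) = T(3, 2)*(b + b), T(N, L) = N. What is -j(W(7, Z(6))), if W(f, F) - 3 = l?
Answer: 22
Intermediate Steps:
Z(b) = 6*b (Z(b) = 3*(b + b) = 3*(2*b) = 6*b)
l = -4 (l = 1 - 5 = -4)
W(f, F) = -1 (W(f, F) = 3 - 4 = -1)
j(v) = -20 + 2*v (j(v) = v + (v - 20) = v + (-20 + v) = -20 + 2*v)
-j(W(7, Z(6))) = -(-20 + 2*(-1)) = -(-20 - 2) = -1*(-22) = 22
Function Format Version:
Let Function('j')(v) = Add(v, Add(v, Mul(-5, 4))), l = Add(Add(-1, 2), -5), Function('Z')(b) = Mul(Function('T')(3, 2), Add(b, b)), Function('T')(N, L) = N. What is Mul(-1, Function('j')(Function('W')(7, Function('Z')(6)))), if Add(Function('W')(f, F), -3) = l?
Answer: 22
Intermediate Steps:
Function('Z')(b) = Mul(6, b) (Function('Z')(b) = Mul(3, Add(b, b)) = Mul(3, Mul(2, b)) = Mul(6, b))
l = -4 (l = Add(1, -5) = -4)
Function('W')(f, F) = -1 (Function('W')(f, F) = Add(3, -4) = -1)
Function('j')(v) = Add(-20, Mul(2, v)) (Function('j')(v) = Add(v, Add(v, -20)) = Add(v, Add(-20, v)) = Add(-20, Mul(2, v)))
Mul(-1, Function('j')(Function('W')(7, Function('Z')(6)))) = Mul(-1, Add(-20, Mul(2, -1))) = Mul(-1, Add(-20, -2)) = Mul(-1, -22) = 22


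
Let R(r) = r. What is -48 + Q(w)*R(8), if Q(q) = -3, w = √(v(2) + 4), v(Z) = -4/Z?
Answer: -72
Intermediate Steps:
w = √2 (w = √(-4/2 + 4) = √(-4*½ + 4) = √(-2 + 4) = √2 ≈ 1.4142)
-48 + Q(w)*R(8) = -48 - 3*8 = -48 - 24 = -72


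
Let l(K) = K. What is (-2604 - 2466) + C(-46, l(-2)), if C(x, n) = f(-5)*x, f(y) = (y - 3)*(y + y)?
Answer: -8750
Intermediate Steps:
f(y) = 2*y*(-3 + y) (f(y) = (-3 + y)*(2*y) = 2*y*(-3 + y))
C(x, n) = 80*x (C(x, n) = (2*(-5)*(-3 - 5))*x = (2*(-5)*(-8))*x = 80*x)
(-2604 - 2466) + C(-46, l(-2)) = (-2604 - 2466) + 80*(-46) = -5070 - 3680 = -8750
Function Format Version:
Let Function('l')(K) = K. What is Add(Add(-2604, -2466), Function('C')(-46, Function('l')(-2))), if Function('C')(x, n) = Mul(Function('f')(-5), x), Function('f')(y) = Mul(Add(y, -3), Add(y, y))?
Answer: -8750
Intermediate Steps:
Function('f')(y) = Mul(2, y, Add(-3, y)) (Function('f')(y) = Mul(Add(-3, y), Mul(2, y)) = Mul(2, y, Add(-3, y)))
Function('C')(x, n) = Mul(80, x) (Function('C')(x, n) = Mul(Mul(2, -5, Add(-3, -5)), x) = Mul(Mul(2, -5, -8), x) = Mul(80, x))
Add(Add(-2604, -2466), Function('C')(-46, Function('l')(-2))) = Add(Add(-2604, -2466), Mul(80, -46)) = Add(-5070, -3680) = -8750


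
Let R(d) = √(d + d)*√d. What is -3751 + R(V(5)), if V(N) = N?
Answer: -3751 + 5*√2 ≈ -3743.9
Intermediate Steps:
R(d) = d*√2 (R(d) = √(2*d)*√d = (√2*√d)*√d = d*√2)
-3751 + R(V(5)) = -3751 + 5*√2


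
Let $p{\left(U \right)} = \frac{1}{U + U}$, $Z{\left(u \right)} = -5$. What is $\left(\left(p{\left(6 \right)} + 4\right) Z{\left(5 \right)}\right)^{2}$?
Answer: $\frac{60025}{144} \approx 416.84$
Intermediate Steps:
$p{\left(U \right)} = \frac{1}{2 U}$
$\left(\left(p{\left(6 \right)} + 4\right) Z{\left(5 \right)}\right)^{2} = \left(\left(\frac{1}{2 \cdot 6} + 4\right) \left(-5\right)\right)^{2} = \left(\left(\frac{1}{2} \cdot \frac{1}{6} + 4\right) \left(-5\right)\right)^{2} = \left(\left(\frac{1}{12} + 4\right) \left(-5\right)\right)^{2} = \left(\frac{49}{12} \left(-5\right)\right)^{2} = \left(- \frac{245}{12}\right)^{2} = \frac{60025}{144}$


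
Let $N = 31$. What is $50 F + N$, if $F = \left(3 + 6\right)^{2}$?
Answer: $4081$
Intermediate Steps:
$F = 81$ ($F = 9^{2} = 81$)
$50 F + N = 50 \cdot 81 + 31 = 4050 + 31 = 4081$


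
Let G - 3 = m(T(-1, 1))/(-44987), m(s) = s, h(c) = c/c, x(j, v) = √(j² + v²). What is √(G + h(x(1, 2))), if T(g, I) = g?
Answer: √8095365663/44987 ≈ 2.0000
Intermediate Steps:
h(c) = 1
G = 134962/44987 (G = 3 - 1/(-44987) = 3 - 1*(-1/44987) = 3 + 1/44987 = 134962/44987 ≈ 3.0000)
√(G + h(x(1, 2))) = √(134962/44987 + 1) = √(179949/44987) = √8095365663/44987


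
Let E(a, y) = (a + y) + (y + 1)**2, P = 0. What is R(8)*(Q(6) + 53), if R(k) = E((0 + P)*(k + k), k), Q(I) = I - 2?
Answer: 5073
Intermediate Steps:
Q(I) = -2 + I
E(a, y) = a + y + (1 + y)**2 (E(a, y) = (a + y) + (1 + y)**2 = a + y + (1 + y)**2)
R(k) = k + (1 + k)**2 (R(k) = (0 + 0)*(k + k) + k + (1 + k)**2 = 0*(2*k) + k + (1 + k)**2 = 0 + k + (1 + k)**2 = k + (1 + k)**2)
R(8)*(Q(6) + 53) = (8 + (1 + 8)**2)*((-2 + 6) + 53) = (8 + 9**2)*(4 + 53) = (8 + 81)*57 = 89*57 = 5073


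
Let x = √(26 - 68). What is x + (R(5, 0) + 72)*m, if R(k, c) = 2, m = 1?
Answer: 74 + I*√42 ≈ 74.0 + 6.4807*I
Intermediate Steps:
x = I*√42 (x = √(-42) = I*√42 ≈ 6.4807*I)
x + (R(5, 0) + 72)*m = I*√42 + (2 + 72)*1 = I*√42 + 74*1 = I*√42 + 74 = 74 + I*√42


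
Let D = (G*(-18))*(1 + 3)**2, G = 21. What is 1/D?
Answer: -1/6048 ≈ -0.00016534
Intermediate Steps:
D = -6048 (D = (21*(-18))*(1 + 3)**2 = -378*4**2 = -378*16 = -6048)
1/D = 1/(-6048) = -1/6048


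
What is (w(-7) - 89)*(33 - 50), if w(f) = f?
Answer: 1632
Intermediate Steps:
(w(-7) - 89)*(33 - 50) = (-7 - 89)*(33 - 50) = -96*(-17) = 1632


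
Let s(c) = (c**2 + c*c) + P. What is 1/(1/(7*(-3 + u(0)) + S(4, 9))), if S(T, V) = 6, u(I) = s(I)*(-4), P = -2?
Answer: 41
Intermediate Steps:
s(c) = -2 + 2*c**2 (s(c) = (c**2 + c*c) - 2 = (c**2 + c**2) - 2 = 2*c**2 - 2 = -2 + 2*c**2)
u(I) = 8 - 8*I**2 (u(I) = (-2 + 2*I**2)*(-4) = 8 - 8*I**2)
1/(1/(7*(-3 + u(0)) + S(4, 9))) = 1/(1/(7*(-3 + (8 - 8*0**2)) + 6)) = 1/(1/(7*(-3 + (8 - 8*0)) + 6)) = 1/(1/(7*(-3 + (8 + 0)) + 6)) = 1/(1/(7*(-3 + 8) + 6)) = 1/(1/(7*5 + 6)) = 1/(1/(35 + 6)) = 1/(1/41) = 41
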